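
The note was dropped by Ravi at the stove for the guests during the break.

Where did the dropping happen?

at the stove

'at the stove' marks the location of the dropping event.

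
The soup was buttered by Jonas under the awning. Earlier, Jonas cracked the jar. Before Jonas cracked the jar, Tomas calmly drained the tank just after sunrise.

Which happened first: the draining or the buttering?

the draining

The connectives place the draining before the buttering.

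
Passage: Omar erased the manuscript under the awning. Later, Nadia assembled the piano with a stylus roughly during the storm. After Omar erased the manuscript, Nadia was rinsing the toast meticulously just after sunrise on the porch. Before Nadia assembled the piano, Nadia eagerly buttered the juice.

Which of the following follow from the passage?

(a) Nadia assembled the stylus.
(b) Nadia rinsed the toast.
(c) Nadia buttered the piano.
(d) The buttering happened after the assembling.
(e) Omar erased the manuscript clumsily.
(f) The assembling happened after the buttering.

(a) Not entailed — the stylus is the instrument, not what was assembled.
(b) Entailed — 'rinse' is an activity; 'was rinsing' entails that some rinsing happened, so 'rinsed' holds.
(c) Not entailed — Nadia buttered the juice, not the piano; the piano belongs to the assembling event.
(d) Not entailed — the narrative places the buttering before the assembling, not after.
(e) Not entailed — 'clumsily' adds information not in the original event.
(f) Entailed — the narrative places the buttering before the assembling.

(b), (f)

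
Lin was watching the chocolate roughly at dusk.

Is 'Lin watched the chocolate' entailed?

yes

'watch' is atelic; if Lin was watching the chocolate, then Lin watched the chocolate (for some time).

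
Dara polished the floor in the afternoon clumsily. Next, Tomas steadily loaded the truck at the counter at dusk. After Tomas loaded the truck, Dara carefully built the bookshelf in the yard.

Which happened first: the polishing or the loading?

the polishing

The connectives place the polishing before the loading.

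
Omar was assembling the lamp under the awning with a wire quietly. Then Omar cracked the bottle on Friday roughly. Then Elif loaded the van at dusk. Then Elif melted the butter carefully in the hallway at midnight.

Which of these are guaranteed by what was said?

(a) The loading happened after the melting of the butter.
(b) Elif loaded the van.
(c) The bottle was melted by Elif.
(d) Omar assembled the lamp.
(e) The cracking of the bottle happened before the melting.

(a) Not entailed — the narrative places the loading before the melting, not after.
(b) Entailed — every conjunct here is already in the original loading event.
(c) Not entailed — Elif melted the butter, not the bottle; the bottle belongs to the cracking event.
(d) Not entailed — 'was assembling' is progressive on an accomplishment; it does not entail the completed 'assembled'.
(e) Entailed — the narrative places the cracking before the melting.

(b), (e)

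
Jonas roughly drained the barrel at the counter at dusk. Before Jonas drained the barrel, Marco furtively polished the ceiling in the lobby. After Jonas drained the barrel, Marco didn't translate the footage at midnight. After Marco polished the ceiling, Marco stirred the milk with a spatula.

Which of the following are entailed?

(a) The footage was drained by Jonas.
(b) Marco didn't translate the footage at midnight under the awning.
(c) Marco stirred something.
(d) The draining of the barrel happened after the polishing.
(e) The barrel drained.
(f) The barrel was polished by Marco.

(b), (c), (d), (e)

(a) Not entailed — Jonas drained the barrel, not the footage; the footage belongs to the translating event.
(b) Entailed — under negation, adding a further restriction is entailed: if no such translating event occurred, none occurred under the awning either.
(c) Entailed — the original entails any weakening of itself; this just drops 'with a spatula' and generalizes the patient.
(d) Entailed — the narrative places the polishing before the draining.
(e) Entailed — 'Jonas drained the barrel' is causative; it entails the inchoative 'the barrel drained'.
(f) Not entailed — Marco polished the ceiling, not the barrel; the barrel belongs to the draining event.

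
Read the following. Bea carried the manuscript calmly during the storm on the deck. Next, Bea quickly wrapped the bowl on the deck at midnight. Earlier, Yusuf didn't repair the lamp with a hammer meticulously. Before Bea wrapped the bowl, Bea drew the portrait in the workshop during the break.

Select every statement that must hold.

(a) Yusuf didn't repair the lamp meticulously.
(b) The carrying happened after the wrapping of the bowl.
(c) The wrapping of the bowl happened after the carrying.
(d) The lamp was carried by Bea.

(c)

(a) Not entailed — dropping 'with a hammer' under negation is not valid — the original leaves open that Yusuf repaired the lamp some other way.
(b) Not entailed — the narrative places the carrying before the wrapping, not after.
(c) Entailed — the narrative places the carrying before the wrapping.
(d) Not entailed — Bea carried the manuscript, not the lamp; the lamp belongs to the repairing event.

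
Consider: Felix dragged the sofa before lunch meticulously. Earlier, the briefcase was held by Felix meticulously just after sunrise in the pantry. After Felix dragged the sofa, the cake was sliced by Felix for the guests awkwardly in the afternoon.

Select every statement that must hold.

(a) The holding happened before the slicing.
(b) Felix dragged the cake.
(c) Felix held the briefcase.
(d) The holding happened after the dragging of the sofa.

(a) Entailed — the narrative places the holding before the slicing.
(b) Not entailed — Felix dragged the sofa, not the cake; the cake belongs to the slicing event.
(c) Entailed — the original entails any weakening of itself; this just drops 'in the pantry', 'meticulously', 'just after sunrise'.
(d) Not entailed — the narrative places the holding before the dragging, not after.

(a), (c)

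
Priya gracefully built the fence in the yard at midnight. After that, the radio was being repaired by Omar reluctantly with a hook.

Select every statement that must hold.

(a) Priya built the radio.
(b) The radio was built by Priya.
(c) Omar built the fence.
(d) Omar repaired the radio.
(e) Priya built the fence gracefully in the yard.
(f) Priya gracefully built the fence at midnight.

(e), (f)

(a) Not entailed — Priya built the fence, not the radio; the radio belongs to the repairing event.
(b) Not entailed — Priya built the fence, not the radio; the radio belongs to the repairing event.
(c) Not entailed — the passage has Priya building the fence, not Omar.
(d) Not entailed — 'was repairing' is progressive on an accomplishment; it does not entail the completed 'repaired'.
(e) Entailed — dropping 'at midnight' leaves a sub-description the original still satisfies.
(f) Entailed — every conjunct here is already in the original building event.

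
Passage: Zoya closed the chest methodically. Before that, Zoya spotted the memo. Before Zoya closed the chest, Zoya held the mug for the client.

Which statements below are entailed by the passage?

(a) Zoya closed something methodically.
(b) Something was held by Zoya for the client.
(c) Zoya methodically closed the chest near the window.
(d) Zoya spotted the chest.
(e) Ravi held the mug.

(a) Entailed — generalizing the patient leaves a sub-description the original still satisfies.
(b) Entailed — every conjunct here is already in the original holding event.
(c) Not entailed — 'near the window' adds information not in the original event.
(d) Not entailed — Zoya spotted the memo, not the chest; the chest belongs to the closing event.
(e) Not entailed — the passage has Zoya holding the mug, not Ravi.

(a), (b)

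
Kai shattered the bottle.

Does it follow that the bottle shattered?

'Kai shattered the bottle' is the causative; it entails the inchoative 'the bottle shattered'.

yes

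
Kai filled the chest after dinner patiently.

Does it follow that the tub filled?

Nothing is said about any tub; only the chest is affected.

no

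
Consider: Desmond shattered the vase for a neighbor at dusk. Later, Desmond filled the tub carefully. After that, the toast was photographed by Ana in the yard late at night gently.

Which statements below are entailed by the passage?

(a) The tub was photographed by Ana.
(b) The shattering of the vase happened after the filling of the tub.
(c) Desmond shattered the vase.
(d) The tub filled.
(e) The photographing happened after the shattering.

(c), (d), (e)

(a) Not entailed — Ana photographed the toast, not the tub; the tub belongs to the filling event.
(b) Not entailed — the narrative places the shattering before the filling, not after.
(c) Entailed — the original entails any weakening of itself; this just drops 'for a neighbor', 'at dusk'.
(d) Entailed — 'Desmond filled the tub' is causative; it entails the inchoative 'the tub filled'.
(e) Entailed — the narrative places the shattering before the photographing.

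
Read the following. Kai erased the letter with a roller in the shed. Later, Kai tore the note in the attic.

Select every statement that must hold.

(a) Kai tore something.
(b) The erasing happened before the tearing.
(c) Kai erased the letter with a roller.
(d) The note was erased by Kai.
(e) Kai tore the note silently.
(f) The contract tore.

(a), (b), (c)

(a) Entailed — every conjunct here is already in the original tearing event.
(b) Entailed — the narrative places the erasing before the tearing.
(c) Entailed — dropping 'in the shed' leaves a sub-description the original still satisfies.
(d) Not entailed — Kai erased the letter, not the note; the note belongs to the tearing event.
(e) Not entailed — 'silently' adds information not in the original event.
(f) Not entailed — the note is what tore, not the contract.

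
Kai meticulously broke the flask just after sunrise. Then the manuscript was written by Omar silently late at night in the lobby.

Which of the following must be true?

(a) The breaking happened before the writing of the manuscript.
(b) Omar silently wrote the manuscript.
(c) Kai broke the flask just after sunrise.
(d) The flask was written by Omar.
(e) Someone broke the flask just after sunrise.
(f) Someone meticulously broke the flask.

(a), (b), (c), (e), (f)

(a) Entailed — the narrative places the breaking before the writing.
(b) Entailed — dropping 'in the lobby', 'late at night' leaves a sub-description the original still satisfies.
(c) Entailed — the original entails any weakening of itself; this just drops 'meticulously'.
(d) Not entailed — Omar wrote the manuscript, not the flask; the flask belongs to the breaking event.
(e) Entailed — the original entails any weakening of itself; this just drops 'meticulously' and generalizes the agent.
(f) Entailed — this follows by dropping conjuncts from the breaking event's description.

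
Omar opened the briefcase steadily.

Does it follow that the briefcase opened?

yes

'Omar opened the briefcase' is the causative; it entails the inchoative 'the briefcase opened'.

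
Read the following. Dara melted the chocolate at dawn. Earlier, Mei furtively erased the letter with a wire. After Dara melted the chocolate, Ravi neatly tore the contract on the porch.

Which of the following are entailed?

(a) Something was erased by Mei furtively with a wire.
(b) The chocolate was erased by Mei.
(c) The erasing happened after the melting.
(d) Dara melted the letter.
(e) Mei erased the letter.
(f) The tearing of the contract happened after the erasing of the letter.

(a) Entailed — every conjunct here is already in the original erasing event.
(b) Not entailed — Mei erased the letter, not the chocolate; the chocolate belongs to the melting event.
(c) Not entailed — the narrative places the erasing before the melting, not after.
(d) Not entailed — Dara melted the chocolate, not the letter; the letter belongs to the erasing event.
(e) Entailed — dropping 'with a wire', 'furtively' leaves a sub-description the original still satisfies.
(f) Entailed — the narrative places the erasing before the tearing.

(a), (e), (f)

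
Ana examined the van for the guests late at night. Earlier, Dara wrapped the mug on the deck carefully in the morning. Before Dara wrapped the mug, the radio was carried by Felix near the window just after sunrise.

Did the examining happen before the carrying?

no

The narrative orders the carrying before the examining.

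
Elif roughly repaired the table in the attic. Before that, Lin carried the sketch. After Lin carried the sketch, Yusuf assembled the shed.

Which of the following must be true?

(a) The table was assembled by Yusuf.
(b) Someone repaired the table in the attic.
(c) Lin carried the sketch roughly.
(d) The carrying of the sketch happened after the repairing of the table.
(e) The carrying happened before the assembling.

(a) Not entailed — Yusuf assembled the shed, not the table; the table belongs to the repairing event.
(b) Entailed — the original entails any weakening of itself; this just drops 'roughly' and generalizes the agent.
(c) Not entailed — 'roughly' adds information not in the original event.
(d) Not entailed — the narrative places the carrying before the repairing, not after.
(e) Entailed — the narrative places the carrying before the assembling.

(b), (e)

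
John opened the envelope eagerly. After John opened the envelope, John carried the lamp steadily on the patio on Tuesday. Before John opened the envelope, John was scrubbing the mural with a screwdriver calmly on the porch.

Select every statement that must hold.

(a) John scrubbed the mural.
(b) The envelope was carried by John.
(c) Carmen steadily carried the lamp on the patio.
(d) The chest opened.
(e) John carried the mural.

(a)

(a) Entailed — 'scrub' is an activity; 'was scrubbing' entails that some scrubbing happened, so 'scrubbed' holds.
(b) Not entailed — John carried the lamp, not the envelope; the envelope belongs to the opening event.
(c) Not entailed — the passage has John carrying the lamp, not Carmen.
(d) Not entailed — the envelope is what opened, not the chest.
(e) Not entailed — John carried the lamp, not the mural; the mural belongs to the scrubbing event.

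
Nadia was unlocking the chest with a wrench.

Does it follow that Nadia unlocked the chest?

no

'was unlocking' is progressive; for an accomplishment like 'unlock the chest', it doesn't entail completion.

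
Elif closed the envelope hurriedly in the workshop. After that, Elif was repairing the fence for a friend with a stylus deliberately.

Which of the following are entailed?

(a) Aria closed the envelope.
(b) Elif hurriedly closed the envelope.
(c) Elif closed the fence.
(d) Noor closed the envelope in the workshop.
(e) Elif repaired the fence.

(a) Not entailed — the passage has Elif closing the envelope, not Aria.
(b) Entailed — dropping 'in the workshop' leaves a sub-description the original still satisfies.
(c) Not entailed — Elif closed the envelope, not the fence; the fence belongs to the repairing event.
(d) Not entailed — the passage has Elif closing the envelope, not Noor.
(e) Not entailed — 'was repairing' is progressive on an accomplishment; it does not entail the completed 'repaired'.

(b)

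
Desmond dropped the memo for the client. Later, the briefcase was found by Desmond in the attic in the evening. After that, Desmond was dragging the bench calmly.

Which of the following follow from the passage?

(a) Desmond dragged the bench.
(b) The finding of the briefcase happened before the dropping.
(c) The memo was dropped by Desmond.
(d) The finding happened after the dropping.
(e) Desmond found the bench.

(a), (c), (d)

(a) Entailed — 'drag' is an activity; 'was dragging' entails that some dragging happened, so 'dragged' holds.
(b) Not entailed — the narrative places the dropping before the finding, not after.
(c) Entailed — the original entails any weakening of itself; this just drops 'for the client'.
(d) Entailed — the narrative places the dropping before the finding.
(e) Not entailed — Desmond found the briefcase, not the bench; the bench belongs to the dragging event.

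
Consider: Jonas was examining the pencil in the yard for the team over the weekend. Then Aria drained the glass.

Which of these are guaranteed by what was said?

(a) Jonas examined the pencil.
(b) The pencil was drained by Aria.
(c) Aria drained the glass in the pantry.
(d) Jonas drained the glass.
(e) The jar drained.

(a) Entailed — 'examine' is an activity; 'was examining' entails that some examining happened, so 'examined' holds.
(b) Not entailed — Aria drained the glass, not the pencil; the pencil belongs to the examining event.
(c) Not entailed — 'in the pantry' adds information not in the original event.
(d) Not entailed — the passage has Aria draining the glass, not Jonas.
(e) Not entailed — the glass is what drained, not the jar.

(a)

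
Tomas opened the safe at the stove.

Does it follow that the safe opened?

'Tomas opened the safe' is the causative; it entails the inchoative 'the safe opened'.

yes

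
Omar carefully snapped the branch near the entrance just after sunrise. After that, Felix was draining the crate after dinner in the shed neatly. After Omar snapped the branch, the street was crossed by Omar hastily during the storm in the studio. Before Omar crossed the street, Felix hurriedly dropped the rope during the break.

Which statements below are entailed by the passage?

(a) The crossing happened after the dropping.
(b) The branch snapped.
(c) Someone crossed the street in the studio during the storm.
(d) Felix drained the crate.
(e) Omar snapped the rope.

(a) Entailed — the narrative places the dropping before the crossing.
(b) Entailed — 'Omar snapped the branch' is causative; it entails the inchoative 'the branch snapped'.
(c) Entailed — this follows by dropping conjuncts from the crossing event's description.
(d) Not entailed — 'was draining' is progressive on an accomplishment; it does not entail the completed 'drained'.
(e) Not entailed — Omar snapped the branch, not the rope; the rope belongs to the dropping event.

(a), (b), (c)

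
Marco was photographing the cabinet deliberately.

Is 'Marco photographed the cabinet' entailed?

'was photographing' is progressive; for an accomplishment like 'photograph the cabinet', it doesn't entail completion.

no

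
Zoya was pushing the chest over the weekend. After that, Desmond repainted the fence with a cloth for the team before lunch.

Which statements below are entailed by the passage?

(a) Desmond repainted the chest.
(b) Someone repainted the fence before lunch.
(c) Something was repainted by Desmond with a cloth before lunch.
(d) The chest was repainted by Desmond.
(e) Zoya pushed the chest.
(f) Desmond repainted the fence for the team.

(b), (c), (e), (f)

(a) Not entailed — Desmond repainted the fence, not the chest; the chest belongs to the pushing event.
(b) Entailed — the original entails any weakening of itself; this just drops 'with a cloth', 'for the team' and generalizes the agent.
(c) Entailed — the original entails any weakening of itself; this just drops 'for the team' and generalizes the patient.
(d) Not entailed — Desmond repainted the fence, not the chest; the chest belongs to the pushing event.
(e) Entailed — 'push' is an activity; 'was pushing' entails that some pushing happened, so 'pushed' holds.
(f) Entailed — every conjunct here is already in the original repainting event.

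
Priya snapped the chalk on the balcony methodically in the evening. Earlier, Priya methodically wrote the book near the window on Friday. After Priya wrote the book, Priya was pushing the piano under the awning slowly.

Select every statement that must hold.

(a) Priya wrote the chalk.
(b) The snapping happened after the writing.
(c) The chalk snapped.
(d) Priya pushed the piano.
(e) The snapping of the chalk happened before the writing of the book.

(b), (c), (d)

(a) Not entailed — Priya wrote the book, not the chalk; the chalk belongs to the snapping event.
(b) Entailed — the narrative places the writing before the snapping.
(c) Entailed — 'Priya snapped the chalk' is causative; it entails the inchoative 'the chalk snapped'.
(d) Entailed — 'push' is an activity; 'was pushing' entails that some pushing happened, so 'pushed' holds.
(e) Not entailed — the narrative places the writing before the snapping, not after.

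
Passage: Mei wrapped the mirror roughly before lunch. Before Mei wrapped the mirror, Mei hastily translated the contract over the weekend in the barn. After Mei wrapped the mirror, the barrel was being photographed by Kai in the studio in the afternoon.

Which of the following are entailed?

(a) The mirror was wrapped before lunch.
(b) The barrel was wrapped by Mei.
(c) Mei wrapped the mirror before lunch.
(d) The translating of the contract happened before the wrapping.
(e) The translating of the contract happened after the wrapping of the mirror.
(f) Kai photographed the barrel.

(a), (c), (d)

(a) Entailed — the original entails any weakening of itself; this just drops 'roughly' and generalizes the agent.
(b) Not entailed — Mei wrapped the mirror, not the barrel; the barrel belongs to the photographing event.
(c) Entailed — this follows by dropping conjuncts from the wrapping event's description.
(d) Entailed — the narrative places the translating before the wrapping.
(e) Not entailed — the narrative places the translating before the wrapping, not after.
(f) Not entailed — 'was photographing' is progressive on an accomplishment; it does not entail the completed 'photographed'.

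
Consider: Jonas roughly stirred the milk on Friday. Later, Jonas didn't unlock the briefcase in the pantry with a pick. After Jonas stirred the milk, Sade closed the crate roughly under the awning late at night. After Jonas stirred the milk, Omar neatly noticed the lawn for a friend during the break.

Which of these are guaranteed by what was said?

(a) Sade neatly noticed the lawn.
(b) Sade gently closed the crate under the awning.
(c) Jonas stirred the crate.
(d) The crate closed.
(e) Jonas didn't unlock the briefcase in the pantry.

(a) Not entailed — the passage has Omar noticing the lawn, not Sade.
(b) Not entailed — 'gently' adds a manner not in (and inconsistent with) the original.
(c) Not entailed — Jonas stirred the milk, not the crate; the crate belongs to the closing event.
(d) Entailed — 'Sade closed the crate' is causative; it entails the inchoative 'the crate closed'.
(e) Not entailed — dropping 'with a pick' under negation is not valid — the original leaves open that Jonas unlocked the briefcase some other way.

(d)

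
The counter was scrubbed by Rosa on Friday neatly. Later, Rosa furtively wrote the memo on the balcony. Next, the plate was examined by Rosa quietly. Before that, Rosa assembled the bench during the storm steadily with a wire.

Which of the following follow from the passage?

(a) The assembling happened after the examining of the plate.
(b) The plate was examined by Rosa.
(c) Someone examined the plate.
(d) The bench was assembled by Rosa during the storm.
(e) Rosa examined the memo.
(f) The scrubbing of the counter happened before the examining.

(b), (c), (d), (f)

(a) Not entailed — the narrative places the assembling before the examining, not after.
(b) Entailed — the original entails any weakening of itself; this just drops 'quietly'.
(c) Entailed — this follows by dropping conjuncts from the examining event's description.
(d) Entailed — dropping 'steadily', 'with a wire' leaves a sub-description the original still satisfies.
(e) Not entailed — Rosa examined the plate, not the memo; the memo belongs to the writing event.
(f) Entailed — the narrative places the scrubbing before the examining.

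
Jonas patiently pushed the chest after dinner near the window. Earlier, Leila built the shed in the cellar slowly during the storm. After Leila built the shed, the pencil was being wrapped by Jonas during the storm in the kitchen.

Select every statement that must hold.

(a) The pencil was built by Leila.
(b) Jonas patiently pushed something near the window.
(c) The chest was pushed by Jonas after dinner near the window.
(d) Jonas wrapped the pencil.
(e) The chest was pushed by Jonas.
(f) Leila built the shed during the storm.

(a) Not entailed — Leila built the shed, not the pencil; the pencil belongs to the wrapping event.
(b) Entailed — dropping 'after dinner' and generalizing the patient leaves a sub-description the original still satisfies.
(c) Entailed — dropping 'patiently' leaves a sub-description the original still satisfies.
(d) Not entailed — 'was wrapping' is progressive on an accomplishment; it does not entail the completed 'wrapped'.
(e) Entailed — every conjunct here is already in the original pushing event.
(f) Entailed — this follows by dropping conjuncts from the building event's description.

(b), (c), (e), (f)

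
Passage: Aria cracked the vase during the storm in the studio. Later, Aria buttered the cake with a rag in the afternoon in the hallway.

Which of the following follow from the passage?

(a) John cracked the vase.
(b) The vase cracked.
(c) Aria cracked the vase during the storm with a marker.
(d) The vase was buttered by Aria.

(a) Not entailed — the passage has Aria cracking the vase, not John.
(b) Entailed — 'Aria cracked the vase' is causative; it entails the inchoative 'the vase cracked'.
(c) Not entailed — 'with a marker' adds information not in the original event.
(d) Not entailed — Aria buttered the cake, not the vase; the vase belongs to the cracking event.

(b)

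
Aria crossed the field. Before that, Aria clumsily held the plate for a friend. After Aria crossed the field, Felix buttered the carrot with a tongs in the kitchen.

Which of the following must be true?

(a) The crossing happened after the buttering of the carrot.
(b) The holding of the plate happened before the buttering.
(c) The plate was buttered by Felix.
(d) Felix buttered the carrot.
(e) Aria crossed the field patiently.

(a) Not entailed — the narrative places the crossing before the buttering, not after.
(b) Entailed — the narrative places the holding before the buttering.
(c) Not entailed — Felix buttered the carrot, not the plate; the plate belongs to the holding event.
(d) Entailed — every conjunct here is already in the original buttering event.
(e) Not entailed — 'patiently' adds information not in the original event.

(b), (d)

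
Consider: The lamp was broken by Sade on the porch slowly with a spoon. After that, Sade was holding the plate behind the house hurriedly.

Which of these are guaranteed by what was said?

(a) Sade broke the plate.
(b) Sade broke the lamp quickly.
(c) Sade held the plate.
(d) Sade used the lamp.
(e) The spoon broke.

(c)

(a) Not entailed — Sade broke the lamp, not the plate; the plate belongs to the holding event.
(b) Not entailed — 'quickly' adds a manner not in (and inconsistent with) the original.
(c) Entailed — 'hold' is an activity; 'was holding' entails that some holding happened, so 'held' holds.
(d) Not entailed — the lamp is the patient, not an instrument — Sade used a spoon.
(e) Not entailed — the lamp is what broke, not the spoon.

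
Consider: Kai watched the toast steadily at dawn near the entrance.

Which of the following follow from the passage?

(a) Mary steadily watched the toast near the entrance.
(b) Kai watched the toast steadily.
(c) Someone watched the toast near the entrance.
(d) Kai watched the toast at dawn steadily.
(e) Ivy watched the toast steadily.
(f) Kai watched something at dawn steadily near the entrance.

(b), (c), (d), (f)

(a) Not entailed — the passage has Kai watching the toast, not Mary.
(b) Entailed — every conjunct here is already in the original watching event.
(c) Entailed — every conjunct here is already in the original watching event.
(d) Entailed — this follows by dropping conjuncts from the watching event's description.
(e) Not entailed — the passage has Kai watching the toast, not Ivy.
(f) Entailed — generalizing the patient leaves a sub-description the original still satisfies.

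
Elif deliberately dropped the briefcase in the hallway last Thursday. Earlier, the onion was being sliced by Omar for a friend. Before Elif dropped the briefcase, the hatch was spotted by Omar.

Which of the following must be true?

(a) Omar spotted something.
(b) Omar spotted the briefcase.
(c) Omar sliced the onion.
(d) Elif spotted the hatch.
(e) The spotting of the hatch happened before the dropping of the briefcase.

(a) Entailed — generalizing the patient leaves a sub-description the original still satisfies.
(b) Not entailed — Omar spotted the hatch, not the briefcase; the briefcase belongs to the dropping event.
(c) Not entailed — 'was slicing' is progressive on an accomplishment; it does not entail the completed 'sliced'.
(d) Not entailed — the passage has Omar spotting the hatch, not Elif.
(e) Entailed — the narrative places the spotting before the dropping.

(a), (e)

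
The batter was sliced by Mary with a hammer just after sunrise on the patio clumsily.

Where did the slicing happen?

'on the patio' marks the location of the slicing event.

on the patio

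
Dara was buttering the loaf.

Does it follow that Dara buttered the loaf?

'was buttering' is progressive; for an accomplishment like 'butter the loaf', it doesn't entail completion.

no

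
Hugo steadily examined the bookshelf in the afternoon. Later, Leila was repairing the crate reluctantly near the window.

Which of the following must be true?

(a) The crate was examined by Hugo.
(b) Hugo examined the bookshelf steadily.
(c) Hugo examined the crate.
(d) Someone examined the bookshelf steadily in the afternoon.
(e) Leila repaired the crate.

(b), (d)

(a) Not entailed — Hugo examined the bookshelf, not the crate; the crate belongs to the repairing event.
(b) Entailed — this follows by dropping conjuncts from the examining event's description.
(c) Not entailed — Hugo examined the bookshelf, not the crate; the crate belongs to the repairing event.
(d) Entailed — the original entails any weakening of itself; this just generalizes the agent.
(e) Not entailed — 'was repairing' is progressive on an accomplishment; it does not entail the completed 'repaired'.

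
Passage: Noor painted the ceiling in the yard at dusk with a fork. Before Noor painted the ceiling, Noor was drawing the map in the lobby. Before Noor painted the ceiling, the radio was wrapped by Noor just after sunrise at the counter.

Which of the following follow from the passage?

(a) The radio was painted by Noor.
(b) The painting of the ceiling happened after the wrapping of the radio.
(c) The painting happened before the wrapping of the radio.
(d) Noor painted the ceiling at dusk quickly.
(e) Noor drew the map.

(a) Not entailed — Noor painted the ceiling, not the radio; the radio belongs to the wrapping event.
(b) Entailed — the narrative places the wrapping before the painting.
(c) Not entailed — the narrative places the wrapping before the painting, not after.
(d) Not entailed — 'quickly' adds information not in the original event.
(e) Not entailed — 'was drawing' is progressive on an accomplishment; it does not entail the completed 'drew'.

(b)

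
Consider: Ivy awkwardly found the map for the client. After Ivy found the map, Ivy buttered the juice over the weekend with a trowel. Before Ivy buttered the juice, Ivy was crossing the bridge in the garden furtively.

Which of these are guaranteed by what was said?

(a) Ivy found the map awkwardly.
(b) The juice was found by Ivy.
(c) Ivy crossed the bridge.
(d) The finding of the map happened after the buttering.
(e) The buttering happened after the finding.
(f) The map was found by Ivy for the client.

(a), (e), (f)

(a) Entailed — every conjunct here is already in the original finding event.
(b) Not entailed — Ivy found the map, not the juice; the juice belongs to the buttering event.
(c) Not entailed — 'was crossing' is progressive on an accomplishment; it does not entail the completed 'crossed'.
(d) Not entailed — the narrative places the finding before the buttering, not after.
(e) Entailed — the narrative places the finding before the buttering.
(f) Entailed — this follows by dropping conjuncts from the finding event's description.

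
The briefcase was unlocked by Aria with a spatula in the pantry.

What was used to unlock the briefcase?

a spatula

'with a spatula' marks the instrument of the unlocking event.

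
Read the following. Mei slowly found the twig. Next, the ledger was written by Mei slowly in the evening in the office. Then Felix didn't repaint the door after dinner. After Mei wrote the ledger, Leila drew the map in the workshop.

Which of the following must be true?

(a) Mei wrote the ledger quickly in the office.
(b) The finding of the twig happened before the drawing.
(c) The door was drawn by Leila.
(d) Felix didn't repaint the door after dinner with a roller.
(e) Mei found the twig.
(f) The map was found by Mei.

(a) Not entailed — 'quickly' adds a manner not in (and inconsistent with) the original.
(b) Entailed — the narrative places the finding before the drawing.
(c) Not entailed — Leila drew the map, not the door; the door belongs to the repainting event.
(d) Entailed — under negation, adding a further restriction is entailed: if no such repainting event occurred, none occurred with a roller either.
(e) Entailed — every conjunct here is already in the original finding event.
(f) Not entailed — Mei found the twig, not the map; the map belongs to the drawing event.

(b), (d), (e)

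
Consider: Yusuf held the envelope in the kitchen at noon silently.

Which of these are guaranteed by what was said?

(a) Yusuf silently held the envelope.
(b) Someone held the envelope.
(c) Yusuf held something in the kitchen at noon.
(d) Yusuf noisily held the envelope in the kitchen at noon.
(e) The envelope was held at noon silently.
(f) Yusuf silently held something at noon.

(a) Entailed — this follows by dropping conjuncts from the holding event's description.
(b) Entailed — dropping 'in the kitchen', 'silently', 'at noon' and generalizing the agent leaves a sub-description the original still satisfies.
(c) Entailed — the original entails any weakening of itself; this just drops 'silently' and generalizes the patient.
(d) Not entailed — 'noisily' adds a manner not in (and inconsistent with) the original.
(e) Entailed — every conjunct here is already in the original holding event.
(f) Entailed — this follows by dropping conjuncts from the holding event's description.

(a), (b), (c), (e), (f)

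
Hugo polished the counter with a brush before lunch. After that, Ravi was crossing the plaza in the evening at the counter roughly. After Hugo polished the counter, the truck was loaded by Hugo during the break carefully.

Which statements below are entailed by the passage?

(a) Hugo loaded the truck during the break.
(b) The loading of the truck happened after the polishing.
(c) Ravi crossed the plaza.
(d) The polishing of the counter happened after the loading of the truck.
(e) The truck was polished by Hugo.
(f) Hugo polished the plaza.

(a) Entailed — every conjunct here is already in the original loading event.
(b) Entailed — the narrative places the polishing before the loading.
(c) Not entailed — 'was crossing' is progressive on an accomplishment; it does not entail the completed 'crossed'.
(d) Not entailed — the narrative places the polishing before the loading, not after.
(e) Not entailed — Hugo polished the counter, not the truck; the truck belongs to the loading event.
(f) Not entailed — Hugo polished the counter, not the plaza; the plaza belongs to the crossing event.

(a), (b)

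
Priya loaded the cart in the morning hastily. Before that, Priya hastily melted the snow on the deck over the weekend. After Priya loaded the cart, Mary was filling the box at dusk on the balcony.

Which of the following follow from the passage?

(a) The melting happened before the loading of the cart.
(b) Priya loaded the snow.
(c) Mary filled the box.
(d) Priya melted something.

(a) Entailed — the narrative places the melting before the loading.
(b) Not entailed — Priya loaded the cart, not the snow; the snow belongs to the melting event.
(c) Not entailed — 'was filling' is progressive on an accomplishment; it does not entail the completed 'filled'.
(d) Entailed — every conjunct here is already in the original melting event.

(a), (d)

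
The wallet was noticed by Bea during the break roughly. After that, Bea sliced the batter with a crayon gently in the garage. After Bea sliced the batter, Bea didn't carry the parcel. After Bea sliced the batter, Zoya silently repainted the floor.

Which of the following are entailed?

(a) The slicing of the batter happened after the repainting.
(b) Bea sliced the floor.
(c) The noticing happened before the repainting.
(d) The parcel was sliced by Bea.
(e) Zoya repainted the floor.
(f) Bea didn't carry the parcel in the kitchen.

(c), (e), (f)

(a) Not entailed — the narrative places the slicing before the repainting, not after.
(b) Not entailed — Bea sliced the batter, not the floor; the floor belongs to the repainting event.
(c) Entailed — the narrative places the noticing before the repainting.
(d) Not entailed — Bea sliced the batter, not the parcel; the parcel belongs to the carrying event.
(e) Entailed — every conjunct here is already in the original repainting event.
(f) Entailed — under negation, adding a further restriction is entailed: if no such carrying event occurred, none occurred in the kitchen either.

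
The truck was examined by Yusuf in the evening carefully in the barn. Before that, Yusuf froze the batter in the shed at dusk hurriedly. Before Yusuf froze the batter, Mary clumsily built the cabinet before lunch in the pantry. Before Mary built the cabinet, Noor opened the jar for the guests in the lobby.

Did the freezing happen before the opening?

The narrative orders the opening before the freezing.

no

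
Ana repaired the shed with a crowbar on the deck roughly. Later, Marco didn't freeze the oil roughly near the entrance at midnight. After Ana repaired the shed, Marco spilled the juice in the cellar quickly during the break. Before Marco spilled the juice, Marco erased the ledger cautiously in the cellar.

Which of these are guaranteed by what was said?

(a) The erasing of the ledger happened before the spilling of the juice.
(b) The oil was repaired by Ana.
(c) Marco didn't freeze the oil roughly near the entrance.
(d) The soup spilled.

(a)

(a) Entailed — the narrative places the erasing before the spilling.
(b) Not entailed — Ana repaired the shed, not the oil; the oil belongs to the freezing event.
(c) Not entailed — dropping 'at midnight' under negation is not valid — the original leaves open that Marco froze the oil some other way.
(d) Not entailed — the juice is what spilled, not the soup.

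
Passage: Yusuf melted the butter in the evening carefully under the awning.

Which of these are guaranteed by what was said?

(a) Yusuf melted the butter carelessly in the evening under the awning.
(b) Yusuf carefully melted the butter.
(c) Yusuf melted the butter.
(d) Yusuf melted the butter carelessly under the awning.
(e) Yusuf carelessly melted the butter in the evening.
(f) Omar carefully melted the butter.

(b), (c)

(a) Not entailed — 'carelessly' adds a manner not in (and inconsistent with) the original.
(b) Entailed — this follows by dropping conjuncts from the melting event's description.
(c) Entailed — dropping 'carefully', 'under the awning', 'in the evening' leaves a sub-description the original still satisfies.
(d) Not entailed — 'carelessly' adds a manner not in (and inconsistent with) the original.
(e) Not entailed — 'carelessly' adds a manner not in (and inconsistent with) the original.
(f) Not entailed — the passage has Yusuf melting the butter, not Omar.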